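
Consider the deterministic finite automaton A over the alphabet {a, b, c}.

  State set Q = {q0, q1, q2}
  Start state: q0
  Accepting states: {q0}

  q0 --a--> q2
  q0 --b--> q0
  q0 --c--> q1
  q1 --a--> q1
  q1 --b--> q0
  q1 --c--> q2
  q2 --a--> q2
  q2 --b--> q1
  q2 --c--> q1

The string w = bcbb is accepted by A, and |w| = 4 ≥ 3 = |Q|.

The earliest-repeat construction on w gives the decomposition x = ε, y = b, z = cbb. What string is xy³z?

bbbcbb

xy^3z = ε·b·b·b·cbb = bbbcbb.
Reading y = b takes A from q0 back to q0, so after x·y·y·y the machine is still in q0, and z then leads to the accepting state q0. Hence bbbcbb ∈ L(A).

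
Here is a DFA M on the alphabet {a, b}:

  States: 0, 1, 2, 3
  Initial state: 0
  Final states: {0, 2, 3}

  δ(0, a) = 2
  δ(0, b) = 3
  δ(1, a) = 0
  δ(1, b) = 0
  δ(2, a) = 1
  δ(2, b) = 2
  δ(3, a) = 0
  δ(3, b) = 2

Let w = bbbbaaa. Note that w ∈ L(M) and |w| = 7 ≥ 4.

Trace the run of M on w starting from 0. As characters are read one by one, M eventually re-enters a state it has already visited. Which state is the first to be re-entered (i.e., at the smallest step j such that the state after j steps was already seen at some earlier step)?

2

State sequence: 0 -b-> 3 -b-> 2 -b-> 2 -b-> 2 -a-> 1 -a-> 0 -a-> 2
First repeat at step 3: 2 was already visited.

The earliest repeat is at step j = 3: M is in 2, which it already visited at step i = 2.
Pumping length from the standard proof: p = 4 (the number of states). The repeated state found above gives |xy| = j ≤ 4 and |y| = j − i ≥ 1.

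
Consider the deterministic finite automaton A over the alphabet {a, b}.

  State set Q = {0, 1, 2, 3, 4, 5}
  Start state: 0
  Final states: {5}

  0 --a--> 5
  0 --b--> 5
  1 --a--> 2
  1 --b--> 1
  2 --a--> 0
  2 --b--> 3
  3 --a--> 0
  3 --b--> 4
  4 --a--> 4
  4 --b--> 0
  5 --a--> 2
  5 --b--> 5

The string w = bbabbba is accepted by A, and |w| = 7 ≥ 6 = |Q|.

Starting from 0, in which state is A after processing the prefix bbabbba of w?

5

Run of A on the first 7 characters of w = b b a b b b a:
  step 0: 0  (start)
  step 1: 5  (read b: 0→5)
  step 2: 5  (read b: 5→5)
  step 3: 2  (read a: 5→2)
  step 4: 3  (read b: 2→3)
  step 5: 4  (read b: 3→4)
  step 6: 0  (read b: 4→0)
  step 7: 5  (read a: 0→5)

After reading 7 characters, A is in state 5.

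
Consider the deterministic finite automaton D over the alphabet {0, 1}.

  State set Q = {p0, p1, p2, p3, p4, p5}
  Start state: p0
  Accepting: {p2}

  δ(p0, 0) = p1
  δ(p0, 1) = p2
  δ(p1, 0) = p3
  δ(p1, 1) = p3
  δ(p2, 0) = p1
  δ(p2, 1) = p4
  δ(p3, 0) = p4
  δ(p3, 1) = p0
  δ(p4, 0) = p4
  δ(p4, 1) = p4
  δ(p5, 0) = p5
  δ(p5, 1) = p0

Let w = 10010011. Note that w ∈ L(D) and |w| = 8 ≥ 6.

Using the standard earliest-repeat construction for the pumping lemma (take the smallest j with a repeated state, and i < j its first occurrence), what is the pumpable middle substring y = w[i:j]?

1001

Run of D on w = 1 0 0 1 0 0 1 1:
  step 0: p0  (start)
  step 1: p2  (read 1: p0→p2)
  step 2: p1  (read 0: p2→p1)
  step 3: p3  (read 0: p1→p3)
  step 4: p0  (read 1: p3→p0)   ← first repeat (p0 seen earlier)
  step 5: p1  (read 0: p0→p1)
  step 6: p3  (read 0: p1→p3)
  step 7: p0  (read 1: p3→p0)
  step 8: p2  (read 1: p0→p2)

So i = 0, j = 4, giving x = w[0:0] = ε, y = w[0:4] = 1001, z = w[4:8] = 0011.
Check: |xy| = 4 ≤ 6 and |y| = 4 ≥ 1. Reading y takes D from p0 back to p0, so every xyⁱz is accepted.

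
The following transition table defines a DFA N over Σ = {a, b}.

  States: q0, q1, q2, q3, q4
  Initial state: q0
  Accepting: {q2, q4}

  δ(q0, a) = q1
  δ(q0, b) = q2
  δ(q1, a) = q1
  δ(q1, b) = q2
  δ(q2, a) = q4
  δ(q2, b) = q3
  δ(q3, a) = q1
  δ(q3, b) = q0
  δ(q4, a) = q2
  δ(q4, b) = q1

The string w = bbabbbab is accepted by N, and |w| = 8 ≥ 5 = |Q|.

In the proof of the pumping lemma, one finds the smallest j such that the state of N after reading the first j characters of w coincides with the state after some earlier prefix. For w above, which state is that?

Run of N on w = b b a b b b a b:
  step 0: q0  (start)
  step 1: q2  (read b: q0→q2)
  step 2: q3  (read b: q2→q3)
  step 3: q1  (read a: q3→q1)
  step 4: q2  (read b: q1→q2)   ← first repeat (q2 seen earlier)
  step 5: q3  (read b: q2→q3)
  step 6: q0  (read b: q3→q0)
  step 7: q1  (read a: q0→q1)
  step 8: q2  (read b: q1→q2)

The earliest repeat is at step j = 4: N is in q2, which it already visited at step i = 1.
Pumping length from the standard proof: p = 5 (the number of states). The repeated state found above gives |xy| = j ≤ 5 and |y| = j − i ≥ 1.

q2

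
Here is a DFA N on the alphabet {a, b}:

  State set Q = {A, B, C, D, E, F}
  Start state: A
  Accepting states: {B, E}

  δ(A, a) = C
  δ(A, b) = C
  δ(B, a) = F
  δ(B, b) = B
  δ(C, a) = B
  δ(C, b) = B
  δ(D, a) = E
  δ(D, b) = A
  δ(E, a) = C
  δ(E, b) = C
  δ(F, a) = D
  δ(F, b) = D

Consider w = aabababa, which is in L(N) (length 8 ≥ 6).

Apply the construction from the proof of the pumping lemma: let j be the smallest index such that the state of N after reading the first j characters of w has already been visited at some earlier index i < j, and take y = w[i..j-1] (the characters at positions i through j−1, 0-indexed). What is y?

State sequence: A -a-> C -a-> B -b-> B -a-> F -b-> D -a-> E -b-> C -a-> B
First repeat at step 3: B was already visited.

So i = 2, j = 3, giving x = w[0:2] = aa, y = w[2:3] = b, z = w[3:8] = ababa.
Check: |xy| = 3 ≤ 6 and |y| = 1 ≥ 1. Reading y takes N from B back to B, so every xyⁱz is accepted.
With |Q| = 6, pigeonhole forces a state repeat no later than step 6; the substring read between the first and second visits to that state can be pumped.

b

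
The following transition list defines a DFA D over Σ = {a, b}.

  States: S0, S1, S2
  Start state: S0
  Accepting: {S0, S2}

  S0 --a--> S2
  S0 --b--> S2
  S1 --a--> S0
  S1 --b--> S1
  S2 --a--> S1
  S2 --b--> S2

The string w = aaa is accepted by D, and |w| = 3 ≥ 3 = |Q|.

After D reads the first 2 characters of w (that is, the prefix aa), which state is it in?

S1

State sequence: S0 -a-> S2 -a-> S1

After reading 2 characters, D is in state S1.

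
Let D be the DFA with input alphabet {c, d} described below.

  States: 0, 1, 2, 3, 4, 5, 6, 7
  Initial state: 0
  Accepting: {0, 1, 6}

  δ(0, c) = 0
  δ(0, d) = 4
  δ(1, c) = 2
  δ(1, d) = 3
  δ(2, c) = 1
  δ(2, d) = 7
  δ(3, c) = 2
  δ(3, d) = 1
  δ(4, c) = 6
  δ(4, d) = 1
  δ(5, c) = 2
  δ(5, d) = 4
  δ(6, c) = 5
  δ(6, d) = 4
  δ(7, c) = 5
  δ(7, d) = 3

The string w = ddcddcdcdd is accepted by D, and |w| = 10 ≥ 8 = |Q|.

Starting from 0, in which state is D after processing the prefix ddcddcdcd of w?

4

Run of D on the first 9 characters of w = d d c d d c d c d:
  step 0: 0  (start)
  step 1: 4  (read d: 0→4)
  step 2: 1  (read d: 4→1)
  step 3: 2  (read c: 1→2)
  step 4: 7  (read d: 2→7)
  step 5: 3  (read d: 7→3)
  step 6: 2  (read c: 3→2)
  step 7: 7  (read d: 2→7)
  step 8: 5  (read c: 7→5)
  step 9: 4  (read d: 5→4)

After reading 9 characters, D is in state 4.
(This kind of state-tracing is the core of the pumping-lemma construction: with 8 states, pigeonhole forces a repeat within the first 8 steps.)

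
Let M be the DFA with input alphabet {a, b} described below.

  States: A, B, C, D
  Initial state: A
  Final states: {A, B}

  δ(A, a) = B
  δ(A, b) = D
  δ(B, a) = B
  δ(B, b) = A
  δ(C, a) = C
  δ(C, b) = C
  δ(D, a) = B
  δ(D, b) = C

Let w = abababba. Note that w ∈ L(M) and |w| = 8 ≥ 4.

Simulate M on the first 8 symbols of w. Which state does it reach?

B

State sequence: A -a-> B -b-> A -a-> B -b-> A -a-> B -b-> A -b-> D -a-> B

After reading 8 characters, M is in state B.
(This kind of state-tracing is the core of the pumping-lemma construction: with 4 states, pigeonhole forces a repeat within the first 4 steps.)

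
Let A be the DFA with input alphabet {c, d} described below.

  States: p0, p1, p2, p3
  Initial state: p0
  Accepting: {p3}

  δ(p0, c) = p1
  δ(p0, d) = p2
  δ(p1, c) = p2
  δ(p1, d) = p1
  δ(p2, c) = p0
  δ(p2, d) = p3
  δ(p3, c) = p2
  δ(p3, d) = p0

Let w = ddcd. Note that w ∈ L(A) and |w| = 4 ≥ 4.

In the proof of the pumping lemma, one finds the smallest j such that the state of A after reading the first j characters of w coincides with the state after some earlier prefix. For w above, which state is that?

p2

Run of A on w = d d c d:
  step 0: p0  (start)
  step 1: p2  (read d: p0→p2)
  step 2: p3  (read d: p2→p3)
  step 3: p2  (read c: p3→p2)   ← first repeat (p2 seen earlier)
  step 4: p3  (read d: p2→p3)

The earliest repeat is at step j = 3: A is in p2, which it already visited at step i = 1.
Pumping length from the standard proof: p = 4 (the number of states). The repeated state found above gives |xy| = j ≤ 4 and |y| = j − i ≥ 1.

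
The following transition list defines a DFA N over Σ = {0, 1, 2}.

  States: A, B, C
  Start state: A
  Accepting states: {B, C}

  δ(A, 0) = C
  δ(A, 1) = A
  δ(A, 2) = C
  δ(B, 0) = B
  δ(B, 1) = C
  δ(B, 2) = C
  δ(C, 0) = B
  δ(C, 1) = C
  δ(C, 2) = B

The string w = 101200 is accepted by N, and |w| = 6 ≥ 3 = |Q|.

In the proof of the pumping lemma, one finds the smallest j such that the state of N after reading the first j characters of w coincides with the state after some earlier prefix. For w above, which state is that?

A

State sequence: A -1-> A -0-> C -1-> C -2-> B -0-> B -0-> B
First repeat at step 1: A was already visited.

The earliest repeat is at step j = 1: N is in A, which it already visited at step i = 0.
The DFA has 3 states, so the proof of the pumping lemma guarantees a repeated state among the first 3+1 visited; the segment between the two visits is the pumpable y.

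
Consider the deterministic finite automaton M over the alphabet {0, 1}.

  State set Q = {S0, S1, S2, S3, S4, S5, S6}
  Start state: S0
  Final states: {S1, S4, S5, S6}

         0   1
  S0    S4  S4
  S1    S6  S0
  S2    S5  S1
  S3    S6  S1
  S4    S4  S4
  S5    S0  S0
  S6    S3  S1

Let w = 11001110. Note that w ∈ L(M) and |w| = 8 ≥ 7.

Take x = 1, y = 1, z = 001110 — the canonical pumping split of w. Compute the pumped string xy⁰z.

xy⁰z = xz = 1·001110 = 1001110.
Reading y = 1 takes M from S4 back to S4, so after x the machine is still in S4, and z then leads to the accepting state S4. Hence 1001110 ∈ L(M).

1001110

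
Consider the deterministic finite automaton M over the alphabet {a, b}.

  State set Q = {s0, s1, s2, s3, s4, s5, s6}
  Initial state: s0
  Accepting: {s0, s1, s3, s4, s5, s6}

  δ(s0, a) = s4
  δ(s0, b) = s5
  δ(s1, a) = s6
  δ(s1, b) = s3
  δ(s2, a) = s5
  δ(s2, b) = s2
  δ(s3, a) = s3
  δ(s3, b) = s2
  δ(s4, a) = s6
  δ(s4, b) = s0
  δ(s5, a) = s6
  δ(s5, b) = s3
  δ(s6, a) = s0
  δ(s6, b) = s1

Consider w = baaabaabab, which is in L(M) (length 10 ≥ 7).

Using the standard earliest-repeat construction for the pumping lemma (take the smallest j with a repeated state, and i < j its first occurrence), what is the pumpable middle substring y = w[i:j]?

Run of M on w = b a a a b a a b a b:
  step 0: s0  (start)
  step 1: s5  (read b: s0→s5)
  step 2: s6  (read a: s5→s6)
  step 3: s0  (read a: s6→s0)   ← first repeat (s0 seen earlier)
  step 4: s4  (read a: s0→s4)
  step 5: s0  (read b: s4→s0)
  step 6: s4  (read a: s0→s4)
  step 7: s6  (read a: s4→s6)
  step 8: s1  (read b: s6→s1)
  step 9: s6  (read a: s1→s6)
  step 10: s1  (read b: s6→s1)

So i = 0, j = 3, giving x = w[0:0] = ε, y = w[0:3] = baa, z = w[3:10] = abaabab.
Check: |xy| = 3 ≤ 7 and |y| = 3 ≥ 1. Reading y takes M from s0 back to s0, so every xyⁱz is accepted.

baa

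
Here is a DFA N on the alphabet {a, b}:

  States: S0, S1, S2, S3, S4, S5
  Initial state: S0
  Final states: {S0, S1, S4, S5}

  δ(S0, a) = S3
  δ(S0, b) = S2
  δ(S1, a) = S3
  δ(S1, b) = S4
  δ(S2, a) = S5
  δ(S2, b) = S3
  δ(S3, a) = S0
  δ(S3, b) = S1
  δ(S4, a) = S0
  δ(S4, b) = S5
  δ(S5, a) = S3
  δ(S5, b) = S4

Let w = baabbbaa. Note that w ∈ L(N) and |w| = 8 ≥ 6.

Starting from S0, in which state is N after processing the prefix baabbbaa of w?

State sequence: S0 -b-> S2 -a-> S5 -a-> S3 -b-> S1 -b-> S4 -b-> S5 -a-> S3 -a-> S0

After reading 8 characters, N is in state S0.

S0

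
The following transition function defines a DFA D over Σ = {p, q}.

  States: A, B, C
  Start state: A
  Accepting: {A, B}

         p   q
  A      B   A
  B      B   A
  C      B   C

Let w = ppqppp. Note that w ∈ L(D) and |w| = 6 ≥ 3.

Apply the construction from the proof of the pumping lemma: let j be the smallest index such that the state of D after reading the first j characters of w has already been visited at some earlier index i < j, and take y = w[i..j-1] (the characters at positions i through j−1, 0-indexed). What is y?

State sequence: A -p-> B -p-> B -q-> A -p-> B -p-> B -p-> B
First repeat at step 2: B was already visited.

So i = 1, j = 2, giving x = w[0:1] = p, y = w[1:2] = p, z = w[2:6] = qppp.
Check: |xy| = 2 ≤ 3 and |y| = 1 ≥ 1. Reading y takes D from B back to B, so every xyⁱz is accepted.

p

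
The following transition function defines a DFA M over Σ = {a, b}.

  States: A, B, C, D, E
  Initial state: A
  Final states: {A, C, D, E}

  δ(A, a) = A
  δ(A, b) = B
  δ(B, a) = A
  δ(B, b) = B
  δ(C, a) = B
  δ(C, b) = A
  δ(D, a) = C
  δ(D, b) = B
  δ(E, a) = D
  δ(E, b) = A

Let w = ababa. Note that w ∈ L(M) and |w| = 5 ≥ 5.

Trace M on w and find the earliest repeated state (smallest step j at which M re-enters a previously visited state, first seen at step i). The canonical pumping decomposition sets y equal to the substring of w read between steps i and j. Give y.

a

State sequence: A -a-> A -b-> B -a-> A -b-> B -a-> A
First repeat at step 1: A was already visited.

So i = 0, j = 1, giving x = w[0:0] = ε, y = w[0:1] = a, z = w[1:5] = baba.
Check: |xy| = 1 ≤ 5 and |y| = 1 ≥ 1. Reading y takes M from A back to A, so every xyⁱz is accepted.
Pumping length from the standard proof: p = 5 (the number of states). The repeated state found above gives |xy| = j ≤ 5 and |y| = j − i ≥ 1.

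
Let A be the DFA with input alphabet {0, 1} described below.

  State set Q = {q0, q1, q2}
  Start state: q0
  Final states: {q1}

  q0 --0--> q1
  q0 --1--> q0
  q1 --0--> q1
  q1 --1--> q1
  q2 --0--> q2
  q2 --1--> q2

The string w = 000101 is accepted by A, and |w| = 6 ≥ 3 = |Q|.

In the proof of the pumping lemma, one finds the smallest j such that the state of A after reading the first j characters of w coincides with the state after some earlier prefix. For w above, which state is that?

Run of A on w = 0 0 0 1 0 1:
  step 0: q0  (start)
  step 1: q1  (read 0: q0→q1)
  step 2: q1  (read 0: q1→q1)   ← first repeat (q1 seen earlier)
  step 3: q1  (read 0: q1→q1)
  step 4: q1  (read 1: q1→q1)
  step 5: q1  (read 0: q1→q1)
  step 6: q1  (read 1: q1→q1)

The earliest repeat is at step j = 2: A is in q1, which it already visited at step i = 1.
The DFA has 3 states, so the proof of the pumping lemma guarantees a repeated state among the first 3+1 visited; the segment between the two visits is the pumpable y.

q1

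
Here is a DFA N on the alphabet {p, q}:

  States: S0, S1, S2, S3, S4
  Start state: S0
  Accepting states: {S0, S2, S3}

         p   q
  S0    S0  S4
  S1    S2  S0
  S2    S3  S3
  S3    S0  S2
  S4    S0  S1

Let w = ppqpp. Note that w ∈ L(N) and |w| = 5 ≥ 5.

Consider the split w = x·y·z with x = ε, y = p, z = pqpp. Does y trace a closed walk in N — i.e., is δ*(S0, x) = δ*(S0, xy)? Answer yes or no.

State sequence: S0 -p-> S0

After x (step 0): S0. After xy (step 1): S0.
They match, so y = p drives N around a cycle from S0 back to itself; pumping y any number of times keeps N in S0 before reading z, and xyⁱz ∈ L(N) for every i ≥ 0.

yes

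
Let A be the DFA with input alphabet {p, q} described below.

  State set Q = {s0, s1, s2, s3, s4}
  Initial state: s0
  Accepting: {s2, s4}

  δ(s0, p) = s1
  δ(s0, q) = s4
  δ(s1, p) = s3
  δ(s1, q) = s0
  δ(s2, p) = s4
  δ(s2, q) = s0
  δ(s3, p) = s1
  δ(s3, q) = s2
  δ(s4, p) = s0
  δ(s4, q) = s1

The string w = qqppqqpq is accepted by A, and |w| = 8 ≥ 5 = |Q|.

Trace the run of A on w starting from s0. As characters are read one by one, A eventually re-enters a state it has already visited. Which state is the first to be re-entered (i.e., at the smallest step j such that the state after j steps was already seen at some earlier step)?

s1

Run of A on w = q q p p q q p q:
  step 0: s0  (start)
  step 1: s4  (read q: s0→s4)
  step 2: s1  (read q: s4→s1)
  step 3: s3  (read p: s1→s3)
  step 4: s1  (read p: s3→s1)   ← first repeat (s1 seen earlier)
  step 5: s0  (read q: s1→s0)
  step 6: s4  (read q: s0→s4)
  step 7: s0  (read p: s4→s0)
  step 8: s4  (read q: s0→s4)

The earliest repeat is at step j = 4: A is in s1, which it already visited at step i = 2.
With |Q| = 5, pigeonhole forces a state repeat no later than step 5; the substring read between the first and second visits to that state can be pumped.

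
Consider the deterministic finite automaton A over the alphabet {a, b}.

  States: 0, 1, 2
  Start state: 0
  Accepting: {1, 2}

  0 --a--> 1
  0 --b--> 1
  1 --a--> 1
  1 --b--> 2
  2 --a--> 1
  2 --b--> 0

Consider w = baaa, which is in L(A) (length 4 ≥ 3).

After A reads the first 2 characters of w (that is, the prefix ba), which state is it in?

1

State sequence: 0 -b-> 1 -a-> 1

After reading 2 characters, A is in state 1.
(This kind of state-tracing is the core of the pumping-lemma construction: with 3 states, pigeonhole forces a repeat within the first 3 steps.)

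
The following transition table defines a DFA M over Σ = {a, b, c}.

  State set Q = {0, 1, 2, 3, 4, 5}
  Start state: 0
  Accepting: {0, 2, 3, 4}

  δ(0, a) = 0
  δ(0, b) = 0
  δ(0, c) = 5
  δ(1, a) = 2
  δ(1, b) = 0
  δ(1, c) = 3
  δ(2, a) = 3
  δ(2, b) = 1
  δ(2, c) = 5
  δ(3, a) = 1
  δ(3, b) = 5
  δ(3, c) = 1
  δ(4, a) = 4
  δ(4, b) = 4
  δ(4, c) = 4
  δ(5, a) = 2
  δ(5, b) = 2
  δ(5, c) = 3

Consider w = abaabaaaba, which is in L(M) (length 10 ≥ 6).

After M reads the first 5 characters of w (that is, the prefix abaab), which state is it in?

State sequence: 0 -a-> 0 -b-> 0 -a-> 0 -a-> 0 -b-> 0

After reading 5 characters, M is in state 0.

0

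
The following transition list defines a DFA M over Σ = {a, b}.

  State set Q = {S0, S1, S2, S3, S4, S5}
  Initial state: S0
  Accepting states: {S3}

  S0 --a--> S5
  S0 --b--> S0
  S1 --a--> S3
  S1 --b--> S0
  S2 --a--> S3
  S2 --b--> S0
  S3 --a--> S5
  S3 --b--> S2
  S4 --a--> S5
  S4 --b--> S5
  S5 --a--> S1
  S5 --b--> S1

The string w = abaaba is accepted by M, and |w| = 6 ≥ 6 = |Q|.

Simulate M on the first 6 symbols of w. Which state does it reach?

Run of M on the first 6 characters of w = a b a a b a:
  step 0: S0  (start)
  step 1: S5  (read a: S0→S5)
  step 2: S1  (read b: S5→S1)
  step 3: S3  (read a: S1→S3)
  step 4: S5  (read a: S3→S5)
  step 5: S1  (read b: S5→S1)
  step 6: S3  (read a: S1→S3)

After reading 6 characters, M is in state S3.

S3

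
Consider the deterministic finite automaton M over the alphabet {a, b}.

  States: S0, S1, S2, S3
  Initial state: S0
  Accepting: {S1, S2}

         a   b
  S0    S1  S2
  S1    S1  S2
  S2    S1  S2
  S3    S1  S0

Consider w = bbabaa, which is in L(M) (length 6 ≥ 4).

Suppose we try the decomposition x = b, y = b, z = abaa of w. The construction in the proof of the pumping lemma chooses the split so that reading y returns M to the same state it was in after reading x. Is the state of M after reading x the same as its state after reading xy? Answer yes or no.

State sequence: S0 -b-> S2 -b-> S2

After x (step 1): S2. After xy (step 2): S2.
They match, so y = b drives M around a cycle from S2 back to itself; pumping y any number of times keeps M in S2 before reading z, and xyⁱz ∈ L(M) for every i ≥ 0.

yes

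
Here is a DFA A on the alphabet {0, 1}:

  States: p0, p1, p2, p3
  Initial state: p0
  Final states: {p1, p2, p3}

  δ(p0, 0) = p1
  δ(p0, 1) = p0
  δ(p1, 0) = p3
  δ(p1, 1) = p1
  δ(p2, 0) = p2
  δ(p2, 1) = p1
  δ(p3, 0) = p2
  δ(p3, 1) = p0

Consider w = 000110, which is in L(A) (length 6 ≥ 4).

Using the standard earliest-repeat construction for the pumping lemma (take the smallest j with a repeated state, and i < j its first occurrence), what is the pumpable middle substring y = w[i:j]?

001

State sequence: p0 -0-> p1 -0-> p3 -0-> p2 -1-> p1 -1-> p1 -0-> p3
First repeat at step 4: p1 was already visited.

So i = 1, j = 4, giving x = w[0:1] = 0, y = w[1:4] = 001, z = w[4:6] = 10.
Check: |xy| = 4 ≤ 4 and |y| = 3 ≥ 1. Reading y takes A from p1 back to p1, so every xyⁱz is accepted.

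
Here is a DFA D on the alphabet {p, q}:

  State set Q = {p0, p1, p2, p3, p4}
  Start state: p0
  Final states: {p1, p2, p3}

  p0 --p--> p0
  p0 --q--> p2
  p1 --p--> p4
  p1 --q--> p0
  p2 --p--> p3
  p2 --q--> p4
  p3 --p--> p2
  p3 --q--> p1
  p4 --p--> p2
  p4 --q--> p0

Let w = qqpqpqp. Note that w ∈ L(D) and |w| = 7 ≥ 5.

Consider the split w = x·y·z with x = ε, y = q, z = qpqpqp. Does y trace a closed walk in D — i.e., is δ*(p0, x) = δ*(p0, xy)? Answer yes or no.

Run of D on the first 1 characters of w = q:
  step 0: p0  (start)
  step 1: p2  (read q: p0→p2)

After x (step 0): p0. After xy (step 1): p2.
They differ (p0 ≠ p2), so y is not a cycle from the state after x; this split is not the one the pumping-lemma construction produces, and pumping y need not keep the string in L(D).

no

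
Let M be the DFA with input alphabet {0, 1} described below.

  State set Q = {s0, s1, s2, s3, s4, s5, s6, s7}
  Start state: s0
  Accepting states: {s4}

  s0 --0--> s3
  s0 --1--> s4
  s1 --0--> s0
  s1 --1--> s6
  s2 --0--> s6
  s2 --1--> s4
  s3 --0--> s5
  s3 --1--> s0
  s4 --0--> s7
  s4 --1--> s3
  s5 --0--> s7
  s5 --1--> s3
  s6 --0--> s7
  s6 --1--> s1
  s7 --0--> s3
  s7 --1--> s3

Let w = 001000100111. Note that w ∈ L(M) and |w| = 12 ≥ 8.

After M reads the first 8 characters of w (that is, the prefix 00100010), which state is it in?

State sequence: s0 -0-> s3 -0-> s5 -1-> s3 -0-> s5 -0-> s7 -0-> s3 -1-> s0 -0-> s3

After reading 8 characters, M is in state s3.
(This kind of state-tracing is the core of the pumping-lemma construction: with 8 states, pigeonhole forces a repeat within the first 8 steps.)

s3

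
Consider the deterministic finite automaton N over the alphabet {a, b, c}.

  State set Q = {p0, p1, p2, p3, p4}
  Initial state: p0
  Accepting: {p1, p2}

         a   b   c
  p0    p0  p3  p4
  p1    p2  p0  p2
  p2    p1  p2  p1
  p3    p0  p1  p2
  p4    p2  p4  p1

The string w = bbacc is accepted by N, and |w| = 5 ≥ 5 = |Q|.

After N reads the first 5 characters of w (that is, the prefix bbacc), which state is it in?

Run of N on the first 5 characters of w = b b a c c:
  step 0: p0  (start)
  step 1: p3  (read b: p0→p3)
  step 2: p1  (read b: p3→p1)
  step 3: p2  (read a: p1→p2)
  step 4: p1  (read c: p2→p1)
  step 5: p2  (read c: p1→p2)

After reading 5 characters, N is in state p2.

p2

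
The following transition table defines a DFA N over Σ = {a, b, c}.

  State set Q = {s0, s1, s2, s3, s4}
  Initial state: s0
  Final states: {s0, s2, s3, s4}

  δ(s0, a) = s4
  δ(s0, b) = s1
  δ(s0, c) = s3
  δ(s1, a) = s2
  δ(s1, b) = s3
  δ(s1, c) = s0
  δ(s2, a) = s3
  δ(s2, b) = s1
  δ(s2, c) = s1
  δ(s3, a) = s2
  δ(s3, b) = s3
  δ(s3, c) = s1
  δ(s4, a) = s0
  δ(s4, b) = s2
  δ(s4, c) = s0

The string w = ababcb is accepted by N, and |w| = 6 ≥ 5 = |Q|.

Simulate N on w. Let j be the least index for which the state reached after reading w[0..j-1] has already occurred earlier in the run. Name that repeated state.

s3

State sequence: s0 -a-> s4 -b-> s2 -a-> s3 -b-> s3 -c-> s1 -b-> s3
First repeat at step 4: s3 was already visited.

The earliest repeat is at step j = 4: N is in s3, which it already visited at step i = 3.
Since N has 5 states, any run of length ≥ 5 visits 5+1 states, so by pigeonhole some state repeats within the first 5 steps — that repeat gives the pumpable loop.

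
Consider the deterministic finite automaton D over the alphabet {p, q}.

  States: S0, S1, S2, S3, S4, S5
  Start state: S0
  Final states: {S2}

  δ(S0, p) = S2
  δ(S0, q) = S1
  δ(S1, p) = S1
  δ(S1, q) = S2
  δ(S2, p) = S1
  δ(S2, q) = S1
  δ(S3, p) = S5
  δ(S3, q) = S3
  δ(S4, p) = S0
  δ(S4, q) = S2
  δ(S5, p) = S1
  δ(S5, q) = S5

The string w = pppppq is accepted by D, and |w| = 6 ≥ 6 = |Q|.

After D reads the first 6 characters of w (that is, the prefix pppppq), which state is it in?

S2

Run of D on the first 6 characters of w = p p p p p q:
  step 0: S0  (start)
  step 1: S2  (read p: S0→S2)
  step 2: S1  (read p: S2→S1)
  step 3: S1  (read p: S1→S1)
  step 4: S1  (read p: S1→S1)
  step 5: S1  (read p: S1→S1)
  step 6: S2  (read q: S1→S2)

After reading 6 characters, D is in state S2.
(This kind of state-tracing is the core of the pumping-lemma construction: with 6 states, pigeonhole forces a repeat within the first 6 steps.)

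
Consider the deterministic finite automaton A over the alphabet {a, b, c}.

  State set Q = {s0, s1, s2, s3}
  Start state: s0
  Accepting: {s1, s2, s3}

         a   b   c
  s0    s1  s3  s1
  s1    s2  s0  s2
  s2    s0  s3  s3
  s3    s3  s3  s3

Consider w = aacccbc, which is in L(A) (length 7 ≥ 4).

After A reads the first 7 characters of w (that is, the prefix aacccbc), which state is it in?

State sequence: s0 -a-> s1 -a-> s2 -c-> s3 -c-> s3 -c-> s3 -b-> s3 -c-> s3

After reading 7 characters, A is in state s3.

s3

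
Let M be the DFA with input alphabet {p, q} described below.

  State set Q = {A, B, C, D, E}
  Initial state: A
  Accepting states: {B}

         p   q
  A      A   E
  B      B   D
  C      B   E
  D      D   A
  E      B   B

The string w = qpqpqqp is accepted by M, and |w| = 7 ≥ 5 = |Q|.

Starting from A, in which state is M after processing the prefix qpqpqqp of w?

B

Run of M on the first 7 characters of w = q p q p q q p:
  step 0: A  (start)
  step 1: E  (read q: A→E)
  step 2: B  (read p: E→B)
  step 3: D  (read q: B→D)
  step 4: D  (read p: D→D)
  step 5: A  (read q: D→A)
  step 6: E  (read q: A→E)
  step 7: B  (read p: E→B)

After reading 7 characters, M is in state B.
(This kind of state-tracing is the core of the pumping-lemma construction: with 5 states, pigeonhole forces a repeat within the first 5 steps.)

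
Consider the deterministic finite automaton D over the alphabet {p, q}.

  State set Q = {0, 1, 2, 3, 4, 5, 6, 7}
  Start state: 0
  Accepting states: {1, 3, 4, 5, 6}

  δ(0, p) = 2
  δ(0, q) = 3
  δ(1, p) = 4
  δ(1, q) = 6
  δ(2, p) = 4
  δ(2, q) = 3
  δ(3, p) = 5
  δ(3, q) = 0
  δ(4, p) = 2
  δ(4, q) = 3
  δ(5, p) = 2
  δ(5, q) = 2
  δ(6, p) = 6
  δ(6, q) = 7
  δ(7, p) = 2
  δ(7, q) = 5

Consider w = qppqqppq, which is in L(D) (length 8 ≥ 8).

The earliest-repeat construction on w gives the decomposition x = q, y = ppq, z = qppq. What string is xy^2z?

xy^2z = q·ppq·ppq·qppq = qppqppqqppq.
Reading y = ppq takes D from 3 back to 3, so after x·y·y the machine is still in 3, and z then leads to the accepting state 3. Hence qppqppqqppq ∈ L(D).

qppqppqqppq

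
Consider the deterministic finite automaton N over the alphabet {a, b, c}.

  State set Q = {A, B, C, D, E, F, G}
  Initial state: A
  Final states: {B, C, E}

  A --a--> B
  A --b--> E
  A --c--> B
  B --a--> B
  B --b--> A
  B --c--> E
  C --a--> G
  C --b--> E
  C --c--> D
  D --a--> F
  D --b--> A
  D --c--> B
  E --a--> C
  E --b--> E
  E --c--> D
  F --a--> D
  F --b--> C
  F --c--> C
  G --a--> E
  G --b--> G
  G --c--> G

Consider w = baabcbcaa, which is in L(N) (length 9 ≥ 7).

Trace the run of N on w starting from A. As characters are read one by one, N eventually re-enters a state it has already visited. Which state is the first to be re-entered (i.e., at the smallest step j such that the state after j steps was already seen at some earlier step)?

Run of N on w = b a a b c b c a a:
  step 0: A  (start)
  step 1: E  (read b: A→E)
  step 2: C  (read a: E→C)
  step 3: G  (read a: C→G)
  step 4: G  (read b: G→G)   ← first repeat (G seen earlier)
  step 5: G  (read c: G→G)
  step 6: G  (read b: G→G)
  step 7: G  (read c: G→G)
  step 8: E  (read a: G→E)
  step 9: C  (read a: E→C)

The earliest repeat is at step j = 4: N is in G, which it already visited at step i = 3.

G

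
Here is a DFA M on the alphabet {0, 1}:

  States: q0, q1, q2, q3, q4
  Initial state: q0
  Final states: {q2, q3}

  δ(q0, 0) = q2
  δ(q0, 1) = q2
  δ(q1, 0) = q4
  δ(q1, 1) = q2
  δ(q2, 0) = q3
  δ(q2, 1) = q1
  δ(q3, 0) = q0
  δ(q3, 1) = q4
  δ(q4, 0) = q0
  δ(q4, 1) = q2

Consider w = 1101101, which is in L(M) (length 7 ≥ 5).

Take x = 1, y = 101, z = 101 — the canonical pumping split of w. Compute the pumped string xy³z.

1101101101101

xy^3z = 1·101·101·101·101 = 1101101101101.
Reading y = 101 takes M from q2 back to q2, so after x·y·y·y the machine is still in q2, and z then leads to the accepting state q2. Hence 1101101101101 ∈ L(M).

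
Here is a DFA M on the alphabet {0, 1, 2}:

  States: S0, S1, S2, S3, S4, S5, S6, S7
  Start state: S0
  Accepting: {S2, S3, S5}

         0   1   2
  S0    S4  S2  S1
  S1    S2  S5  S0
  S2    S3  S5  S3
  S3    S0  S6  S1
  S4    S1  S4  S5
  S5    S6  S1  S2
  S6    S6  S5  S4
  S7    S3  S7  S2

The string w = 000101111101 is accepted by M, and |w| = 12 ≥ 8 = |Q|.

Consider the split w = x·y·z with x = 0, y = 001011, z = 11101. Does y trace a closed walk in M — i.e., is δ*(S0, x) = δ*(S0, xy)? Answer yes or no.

no

State sequence: S0 -0-> S4 -0-> S1 -0-> S2 -1-> S5 -0-> S6 -1-> S5 -1-> S1

After x (step 1): S4. After xy (step 7): S1.
They differ (S4 ≠ S1), so y is not a cycle from the state after x; this split is not the one the pumping-lemma construction produces, and pumping y need not keep the string in L(M).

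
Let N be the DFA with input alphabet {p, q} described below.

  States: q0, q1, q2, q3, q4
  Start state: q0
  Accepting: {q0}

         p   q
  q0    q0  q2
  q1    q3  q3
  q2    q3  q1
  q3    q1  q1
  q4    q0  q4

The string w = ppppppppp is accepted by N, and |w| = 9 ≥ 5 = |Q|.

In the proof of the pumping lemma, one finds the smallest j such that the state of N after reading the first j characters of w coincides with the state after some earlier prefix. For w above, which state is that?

q0

State sequence: q0 -p-> q0 -p-> q0 -p-> q0 -p-> q0 -p-> q0 -p-> q0 -p-> q0 -p-> q0 -p-> q0
First repeat at step 1: q0 was already visited.

The earliest repeat is at step j = 1: N is in q0, which it already visited at step i = 0.
Pumping length from the standard proof: p = 5 (the number of states). The repeated state found above gives |xy| = j ≤ 5 and |y| = j − i ≥ 1.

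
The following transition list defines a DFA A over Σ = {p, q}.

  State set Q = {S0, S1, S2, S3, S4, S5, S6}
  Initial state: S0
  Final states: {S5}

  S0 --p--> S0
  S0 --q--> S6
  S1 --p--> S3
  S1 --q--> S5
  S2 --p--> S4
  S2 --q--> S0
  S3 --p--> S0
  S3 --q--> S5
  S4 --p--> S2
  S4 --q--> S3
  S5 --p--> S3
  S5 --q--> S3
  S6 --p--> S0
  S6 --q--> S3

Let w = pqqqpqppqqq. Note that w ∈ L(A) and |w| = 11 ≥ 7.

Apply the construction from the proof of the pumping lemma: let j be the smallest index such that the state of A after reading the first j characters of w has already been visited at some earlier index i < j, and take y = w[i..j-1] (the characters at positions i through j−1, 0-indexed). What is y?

State sequence: S0 -p-> S0 -q-> S6 -q-> S3 -q-> S5 -p-> S3 -q-> S5 -p-> S3 -p-> S0 -q-> S6 -q-> S3 -q-> S5
First repeat at step 1: S0 was already visited.

So i = 0, j = 1, giving x = w[0:0] = ε, y = w[0:1] = p, z = w[1:11] = qqqpqppqqq.
Check: |xy| = 1 ≤ 7 and |y| = 1 ≥ 1. Reading y takes A from S0 back to S0, so every xyⁱz is accepted.
The DFA has 7 states, so the proof of the pumping lemma guarantees a repeated state among the first 7+1 visited; the segment between the two visits is the pumpable y.

p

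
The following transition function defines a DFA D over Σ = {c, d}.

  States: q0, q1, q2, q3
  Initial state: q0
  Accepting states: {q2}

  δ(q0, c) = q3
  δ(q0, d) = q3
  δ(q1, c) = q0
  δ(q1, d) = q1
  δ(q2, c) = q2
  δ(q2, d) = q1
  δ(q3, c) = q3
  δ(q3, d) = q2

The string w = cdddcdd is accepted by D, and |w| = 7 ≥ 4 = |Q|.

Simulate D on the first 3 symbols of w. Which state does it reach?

q1

State sequence: q0 -c-> q3 -d-> q2 -d-> q1

After reading 3 characters, D is in state q1.
(This kind of state-tracing is the core of the pumping-lemma construction: with 4 states, pigeonhole forces a repeat within the first 4 steps.)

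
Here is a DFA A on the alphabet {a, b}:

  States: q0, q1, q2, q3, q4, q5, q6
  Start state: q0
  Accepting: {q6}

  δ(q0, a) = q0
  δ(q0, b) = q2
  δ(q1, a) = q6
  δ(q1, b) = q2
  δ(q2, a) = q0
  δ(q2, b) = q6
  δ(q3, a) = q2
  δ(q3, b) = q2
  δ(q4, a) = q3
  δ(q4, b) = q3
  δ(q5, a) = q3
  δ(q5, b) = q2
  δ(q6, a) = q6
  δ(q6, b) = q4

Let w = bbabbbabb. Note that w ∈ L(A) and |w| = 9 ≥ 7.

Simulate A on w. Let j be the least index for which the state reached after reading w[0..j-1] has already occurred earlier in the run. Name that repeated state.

q6

State sequence: q0 -b-> q2 -b-> q6 -a-> q6 -b-> q4 -b-> q3 -b-> q2 -a-> q0 -b-> q2 -b-> q6
First repeat at step 3: q6 was already visited.

The earliest repeat is at step j = 3: A is in q6, which it already visited at step i = 2.
Pumping length from the standard proof: p = 7 (the number of states). The repeated state found above gives |xy| = j ≤ 7 and |y| = j − i ≥ 1.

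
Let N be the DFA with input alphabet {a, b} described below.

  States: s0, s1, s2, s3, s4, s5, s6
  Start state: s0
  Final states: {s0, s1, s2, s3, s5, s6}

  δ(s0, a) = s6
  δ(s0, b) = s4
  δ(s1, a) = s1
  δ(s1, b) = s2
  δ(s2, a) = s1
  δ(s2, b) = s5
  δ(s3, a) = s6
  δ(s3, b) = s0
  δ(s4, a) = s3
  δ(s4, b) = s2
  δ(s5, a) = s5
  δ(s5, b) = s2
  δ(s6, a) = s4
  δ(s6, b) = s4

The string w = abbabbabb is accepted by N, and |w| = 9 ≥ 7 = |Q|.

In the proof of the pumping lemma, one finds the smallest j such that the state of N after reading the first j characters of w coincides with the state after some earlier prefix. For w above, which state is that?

s2

State sequence: s0 -a-> s6 -b-> s4 -b-> s2 -a-> s1 -b-> s2 -b-> s5 -a-> s5 -b-> s2 -b-> s5
First repeat at step 5: s2 was already visited.

The earliest repeat is at step j = 5: N is in s2, which it already visited at step i = 3.
With |Q| = 7, pigeonhole forces a state repeat no later than step 7; the substring read between the first and second visits to that state can be pumped.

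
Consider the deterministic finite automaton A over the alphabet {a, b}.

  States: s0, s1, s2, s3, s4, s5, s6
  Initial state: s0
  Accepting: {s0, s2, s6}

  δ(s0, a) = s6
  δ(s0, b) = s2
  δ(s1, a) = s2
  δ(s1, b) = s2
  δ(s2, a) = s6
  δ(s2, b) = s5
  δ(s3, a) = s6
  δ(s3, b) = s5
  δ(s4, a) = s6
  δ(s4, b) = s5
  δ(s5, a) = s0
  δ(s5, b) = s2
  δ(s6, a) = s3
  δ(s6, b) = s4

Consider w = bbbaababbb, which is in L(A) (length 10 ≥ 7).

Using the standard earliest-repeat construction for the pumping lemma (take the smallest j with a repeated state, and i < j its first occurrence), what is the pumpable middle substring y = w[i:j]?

bb

State sequence: s0 -b-> s2 -b-> s5 -b-> s2 -a-> s6 -a-> s3 -b-> s5 -a-> s0 -b-> s2 -b-> s5 -b-> s2
First repeat at step 3: s2 was already visited.

So i = 1, j = 3, giving x = w[0:1] = b, y = w[1:3] = bb, z = w[3:10] = aababbb.
Check: |xy| = 3 ≤ 7 and |y| = 2 ≥ 1. Reading y takes A from s2 back to s2, so every xyⁱz is accepted.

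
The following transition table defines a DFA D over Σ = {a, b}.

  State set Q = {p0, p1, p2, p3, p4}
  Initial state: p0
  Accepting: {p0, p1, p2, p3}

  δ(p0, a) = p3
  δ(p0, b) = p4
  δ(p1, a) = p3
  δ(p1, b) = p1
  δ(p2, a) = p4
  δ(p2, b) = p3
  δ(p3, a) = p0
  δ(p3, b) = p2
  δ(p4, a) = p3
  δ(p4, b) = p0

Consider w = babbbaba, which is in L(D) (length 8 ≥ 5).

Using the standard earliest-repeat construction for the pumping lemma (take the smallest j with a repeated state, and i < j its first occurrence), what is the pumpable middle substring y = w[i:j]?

Run of D on w = b a b b b a b a:
  step 0: p0  (start)
  step 1: p4  (read b: p0→p4)
  step 2: p3  (read a: p4→p3)
  step 3: p2  (read b: p3→p2)
  step 4: p3  (read b: p2→p3)   ← first repeat (p3 seen earlier)
  step 5: p2  (read b: p3→p2)
  step 6: p4  (read a: p2→p4)
  step 7: p0  (read b: p4→p0)
  step 8: p3  (read a: p0→p3)

So i = 2, j = 4, giving x = w[0:2] = ba, y = w[2:4] = bb, z = w[4:8] = baba.
Check: |xy| = 4 ≤ 5 and |y| = 2 ≥ 1. Reading y takes D from p3 back to p3, so every xyⁱz is accepted.

bb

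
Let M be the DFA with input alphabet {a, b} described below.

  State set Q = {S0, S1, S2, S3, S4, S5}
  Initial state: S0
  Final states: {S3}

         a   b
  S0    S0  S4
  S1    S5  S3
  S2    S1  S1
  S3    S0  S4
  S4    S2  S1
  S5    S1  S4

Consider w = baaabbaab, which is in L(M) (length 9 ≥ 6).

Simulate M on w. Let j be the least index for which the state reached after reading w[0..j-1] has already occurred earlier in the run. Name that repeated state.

S4

State sequence: S0 -b-> S4 -a-> S2 -a-> S1 -a-> S5 -b-> S4 -b-> S1 -a-> S5 -a-> S1 -b-> S3
First repeat at step 5: S4 was already visited.

The earliest repeat is at step j = 5: M is in S4, which it already visited at step i = 1.
Since M has 6 states, any run of length ≥ 6 visits 6+1 states, so by pigeonhole some state repeats within the first 6 steps — that repeat gives the pumpable loop.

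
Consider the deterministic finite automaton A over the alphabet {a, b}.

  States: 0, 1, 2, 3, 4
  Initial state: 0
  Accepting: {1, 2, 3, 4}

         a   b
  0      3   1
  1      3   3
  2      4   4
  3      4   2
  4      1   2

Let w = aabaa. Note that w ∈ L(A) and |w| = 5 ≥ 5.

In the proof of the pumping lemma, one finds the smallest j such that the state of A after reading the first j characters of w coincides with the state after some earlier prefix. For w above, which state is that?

State sequence: 0 -a-> 3 -a-> 4 -b-> 2 -a-> 4 -a-> 1
First repeat at step 4: 4 was already visited.

The earliest repeat is at step j = 4: A is in 4, which it already visited at step i = 2.
Pumping length from the standard proof: p = 5 (the number of states). The repeated state found above gives |xy| = j ≤ 5 and |y| = j − i ≥ 1.

4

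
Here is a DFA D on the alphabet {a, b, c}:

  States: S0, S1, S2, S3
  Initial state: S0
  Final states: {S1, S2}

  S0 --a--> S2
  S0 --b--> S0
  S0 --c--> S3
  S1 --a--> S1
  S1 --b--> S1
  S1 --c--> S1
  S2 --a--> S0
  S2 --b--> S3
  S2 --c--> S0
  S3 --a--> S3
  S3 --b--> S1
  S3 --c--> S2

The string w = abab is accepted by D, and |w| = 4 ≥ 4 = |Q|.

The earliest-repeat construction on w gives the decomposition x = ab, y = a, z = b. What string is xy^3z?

xy^3z = ab·a·a·a·b = abaaab.
Reading y = a takes D from S3 back to S3, so after x·y·y·y the machine is still in S3, and z then leads to the accepting state S1. Hence abaaab ∈ L(D).

abaaab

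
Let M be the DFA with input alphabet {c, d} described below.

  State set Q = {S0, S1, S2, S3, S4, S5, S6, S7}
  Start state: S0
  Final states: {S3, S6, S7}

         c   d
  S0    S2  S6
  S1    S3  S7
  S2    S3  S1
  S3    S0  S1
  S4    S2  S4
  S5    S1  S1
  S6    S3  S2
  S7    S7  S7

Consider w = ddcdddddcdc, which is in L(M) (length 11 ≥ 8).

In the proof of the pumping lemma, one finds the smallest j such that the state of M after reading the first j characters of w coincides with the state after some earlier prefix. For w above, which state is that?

State sequence: S0 -d-> S6 -d-> S2 -c-> S3 -d-> S1 -d-> S7 -d-> S7 -d-> S7 -d-> S7 -c-> S7 -d-> S7 -c-> S7
First repeat at step 6: S7 was already visited.

The earliest repeat is at step j = 6: M is in S7, which it already visited at step i = 5.

S7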